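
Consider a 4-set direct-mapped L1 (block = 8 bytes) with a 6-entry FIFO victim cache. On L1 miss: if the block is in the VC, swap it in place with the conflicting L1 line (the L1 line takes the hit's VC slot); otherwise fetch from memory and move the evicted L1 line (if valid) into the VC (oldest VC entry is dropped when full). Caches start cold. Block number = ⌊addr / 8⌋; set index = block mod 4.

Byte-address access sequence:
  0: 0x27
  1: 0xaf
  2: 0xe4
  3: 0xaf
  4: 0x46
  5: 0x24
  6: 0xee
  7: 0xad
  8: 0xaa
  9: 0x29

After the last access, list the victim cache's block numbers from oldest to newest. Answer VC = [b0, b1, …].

  [0] addr=0x27 blk=4 s=0: MISS | VC []
  [1] addr=0xaf blk=21 s=1: MISS | VC []
  [2] addr=0xe4 blk=28 s=0: MISS | VC [4]
  [3] addr=0xaf blk=21 s=1: L1-HIT | VC [4]
  [4] addr=0x46 blk=8 s=0: MISS | VC [4, 28]
  [5] addr=0x24 blk=4 s=0: VC-HIT | VC [8, 28]
  [6] addr=0xee blk=29 s=1: MISS | VC [8, 28, 21]
  [7] addr=0xad blk=21 s=1: VC-HIT | VC [8, 28, 29]
  [8] addr=0xaa blk=21 s=1: L1-HIT | VC [8, 28, 29]
  [9] addr=0x29 blk=5 s=1: MISS | VC [8, 28, 29, 21]

VC = [8, 28, 29, 21]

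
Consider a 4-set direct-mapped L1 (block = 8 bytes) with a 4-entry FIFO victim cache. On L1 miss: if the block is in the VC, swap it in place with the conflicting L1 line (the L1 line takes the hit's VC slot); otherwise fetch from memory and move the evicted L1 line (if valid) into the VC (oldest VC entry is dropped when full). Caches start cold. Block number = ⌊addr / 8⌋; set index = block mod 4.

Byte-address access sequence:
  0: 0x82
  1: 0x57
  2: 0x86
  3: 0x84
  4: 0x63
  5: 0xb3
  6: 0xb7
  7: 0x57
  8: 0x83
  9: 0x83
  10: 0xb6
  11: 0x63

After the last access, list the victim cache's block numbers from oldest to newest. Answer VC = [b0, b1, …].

  [0] addr=0x82 blk=16 s=0: MISS | VC []
  [1] addr=0x57 blk=10 s=2: MISS | VC []
  [2] addr=0x86 blk=16 s=0: L1-HIT | VC []
  [3] addr=0x84 blk=16 s=0: L1-HIT | VC []
  [4] addr=0x63 blk=12 s=0: MISS | VC [16]
  [5] addr=0xb3 blk=22 s=2: MISS | VC [16, 10]
  [6] addr=0xb7 blk=22 s=2: L1-HIT | VC [16, 10]
  [7] addr=0x57 blk=10 s=2: VC-HIT | VC [16, 22]
  [8] addr=0x83 blk=16 s=0: VC-HIT | VC [12, 22]
  [9] addr=0x83 blk=16 s=0: L1-HIT | VC [12, 22]
  [10] addr=0xb6 blk=22 s=2: VC-HIT | VC [12, 10]
  [11] addr=0x63 blk=12 s=0: VC-HIT | VC [16, 10]

VC = [16, 10]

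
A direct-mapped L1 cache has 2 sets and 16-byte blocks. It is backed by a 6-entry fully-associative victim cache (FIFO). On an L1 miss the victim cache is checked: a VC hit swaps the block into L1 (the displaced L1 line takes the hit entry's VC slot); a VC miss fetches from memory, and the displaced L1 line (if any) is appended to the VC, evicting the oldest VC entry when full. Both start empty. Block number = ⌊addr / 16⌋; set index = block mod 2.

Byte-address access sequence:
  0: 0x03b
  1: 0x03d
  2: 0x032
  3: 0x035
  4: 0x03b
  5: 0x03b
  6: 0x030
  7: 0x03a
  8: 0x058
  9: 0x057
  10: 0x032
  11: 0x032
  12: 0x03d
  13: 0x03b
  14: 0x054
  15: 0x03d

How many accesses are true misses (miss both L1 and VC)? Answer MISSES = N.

MISSES = 2

  [0] addr=0x3b blk=3 s=1: MISS | VC []
  [1] addr=0x3d blk=3 s=1: L1-HIT | VC []
  [2] addr=0x32 blk=3 s=1: L1-HIT | VC []
  [3] addr=0x35 blk=3 s=1: L1-HIT | VC []
  [4] addr=0x3b blk=3 s=1: L1-HIT | VC []
  [5] addr=0x3b blk=3 s=1: L1-HIT | VC []
  [6] addr=0x30 blk=3 s=1: L1-HIT | VC []
  [7] addr=0x3a blk=3 s=1: L1-HIT | VC []
  [8] addr=0x58 blk=5 s=1: MISS | VC [3]
  [9] addr=0x57 blk=5 s=1: L1-HIT | VC [3]
  [10] addr=0x32 blk=3 s=1: VC-HIT | VC [5]
  [11] addr=0x32 blk=3 s=1: L1-HIT | VC [5]
  [12] addr=0x3d blk=3 s=1: L1-HIT | VC [5]
  [13] addr=0x3b blk=3 s=1: L1-HIT | VC [5]
  [14] addr=0x54 blk=5 s=1: VC-HIT | VC [3]
  [15] addr=0x3d blk=3 s=1: VC-HIT | VC [5]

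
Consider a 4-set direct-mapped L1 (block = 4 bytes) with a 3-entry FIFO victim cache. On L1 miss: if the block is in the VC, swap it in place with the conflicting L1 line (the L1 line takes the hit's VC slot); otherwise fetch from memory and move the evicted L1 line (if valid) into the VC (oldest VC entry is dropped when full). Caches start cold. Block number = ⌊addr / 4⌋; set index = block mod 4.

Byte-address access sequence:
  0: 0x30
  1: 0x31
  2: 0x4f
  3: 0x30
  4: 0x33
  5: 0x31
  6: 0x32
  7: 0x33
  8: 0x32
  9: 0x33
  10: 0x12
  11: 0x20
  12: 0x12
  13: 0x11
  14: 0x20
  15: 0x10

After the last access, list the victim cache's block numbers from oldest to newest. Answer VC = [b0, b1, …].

VC = [12, 8]

0: 0x30 (blk 12, set 0) → MISS  vc=[]
1: 0x31 (blk 12, set 0) → L1-HIT  vc=[]
2: 0x4f (blk 19, set 3) → MISS  vc=[]
3: 0x30 (blk 12, set 0) → L1-HIT  vc=[]
4: 0x33 (blk 12, set 0) → L1-HIT  vc=[]
5: 0x31 (blk 12, set 0) → L1-HIT  vc=[]
6: 0x32 (blk 12, set 0) → L1-HIT  vc=[]
7: 0x33 (blk 12, set 0) → L1-HIT  vc=[]
8: 0x32 (blk 12, set 0) → L1-HIT  vc=[]
9: 0x33 (blk 12, set 0) → L1-HIT  vc=[]
10: 0x12 (blk 4, set 0) → MISS  vc=[12]
11: 0x20 (blk 8, set 0) → MISS  vc=[12, 4]
12: 0x12 (blk 4, set 0) → VC-HIT  vc=[12, 8]
13: 0x11 (blk 4, set 0) → L1-HIT  vc=[12, 8]
14: 0x20 (blk 8, set 0) → VC-HIT  vc=[12, 4]
15: 0x10 (blk 4, set 0) → VC-HIT  vc=[12, 8]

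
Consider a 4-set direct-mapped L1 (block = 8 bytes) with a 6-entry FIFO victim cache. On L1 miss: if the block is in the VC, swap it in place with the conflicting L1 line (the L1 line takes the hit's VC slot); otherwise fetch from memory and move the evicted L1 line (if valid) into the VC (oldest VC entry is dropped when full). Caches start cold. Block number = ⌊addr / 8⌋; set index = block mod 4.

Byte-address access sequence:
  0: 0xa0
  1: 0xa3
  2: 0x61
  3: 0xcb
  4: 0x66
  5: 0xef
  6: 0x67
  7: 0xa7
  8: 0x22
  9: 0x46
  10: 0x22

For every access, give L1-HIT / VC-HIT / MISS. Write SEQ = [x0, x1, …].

#0 0xa0→b20/s0 MISS; vc=[]
#1 0xa3→b20/s0 L1-HIT; vc=[]
#2 0x61→b12/s0 MISS; vc=[20]
#3 0xcb→b25/s1 MISS; vc=[20]
#4 0x66→b12/s0 L1-HIT; vc=[20]
#5 0xef→b29/s1 MISS; vc=[20,25]
#6 0x67→b12/s0 L1-HIT; vc=[20,25]
#7 0xa7→b20/s0 VC-HIT; vc=[12,25]
#8 0x22→b4/s0 MISS; vc=[12,25,20]
#9 0x46→b8/s0 MISS; vc=[12,25,20,4]
#10 0x22→b4/s0 VC-HIT; vc=[12,25,20,8]

SEQ = [MISS, L1-HIT, MISS, MISS, L1-HIT, MISS, L1-HIT, VC-HIT, MISS, MISS, VC-HIT]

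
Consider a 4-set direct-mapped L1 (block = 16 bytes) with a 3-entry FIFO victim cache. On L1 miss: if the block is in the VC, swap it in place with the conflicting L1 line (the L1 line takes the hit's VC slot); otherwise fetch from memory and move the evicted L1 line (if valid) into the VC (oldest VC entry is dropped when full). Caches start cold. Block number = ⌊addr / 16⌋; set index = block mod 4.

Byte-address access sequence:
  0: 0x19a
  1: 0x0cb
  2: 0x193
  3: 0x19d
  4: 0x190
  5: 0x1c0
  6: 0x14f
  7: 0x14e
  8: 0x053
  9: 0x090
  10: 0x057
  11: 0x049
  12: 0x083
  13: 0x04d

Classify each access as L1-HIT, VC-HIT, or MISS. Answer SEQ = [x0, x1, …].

  [0] addr=0x19a blk=25 s=1: MISS | VC []
  [1] addr=0xcb blk=12 s=0: MISS | VC []
  [2] addr=0x193 blk=25 s=1: L1-HIT | VC []
  [3] addr=0x19d blk=25 s=1: L1-HIT | VC []
  [4] addr=0x190 blk=25 s=1: L1-HIT | VC []
  [5] addr=0x1c0 blk=28 s=0: MISS | VC [12]
  [6] addr=0x14f blk=20 s=0: MISS | VC [12, 28]
  [7] addr=0x14e blk=20 s=0: L1-HIT | VC [12, 28]
  [8] addr=0x53 blk=5 s=1: MISS | VC [12, 28, 25]
  [9] addr=0x90 blk=9 s=1: MISS | VC [28, 25, 5]
  [10] addr=0x57 blk=5 s=1: VC-HIT | VC [28, 25, 9]
  [11] addr=0x49 blk=4 s=0: MISS | VC [25, 9, 20]
  [12] addr=0x83 blk=8 s=0: MISS | VC [9, 20, 4]
  [13] addr=0x4d blk=4 s=0: VC-HIT | VC [9, 20, 8]

SEQ = [MISS, MISS, L1-HIT, L1-HIT, L1-HIT, MISS, MISS, L1-HIT, MISS, MISS, VC-HIT, MISS, MISS, VC-HIT]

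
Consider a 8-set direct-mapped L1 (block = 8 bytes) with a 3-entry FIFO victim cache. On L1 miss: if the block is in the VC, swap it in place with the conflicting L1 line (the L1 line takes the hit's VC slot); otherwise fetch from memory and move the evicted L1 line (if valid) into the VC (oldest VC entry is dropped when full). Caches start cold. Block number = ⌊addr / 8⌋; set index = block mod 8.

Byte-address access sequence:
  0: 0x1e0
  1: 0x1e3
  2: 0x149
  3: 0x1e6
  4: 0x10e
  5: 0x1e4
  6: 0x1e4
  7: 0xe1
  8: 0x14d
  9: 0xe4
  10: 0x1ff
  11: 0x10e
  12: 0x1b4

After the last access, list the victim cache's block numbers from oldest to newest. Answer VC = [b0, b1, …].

VC = [41, 60]

  [0] addr=0x1e0 blk=60 s=4: MISS | VC []
  [1] addr=0x1e3 blk=60 s=4: L1-HIT | VC []
  [2] addr=0x149 blk=41 s=1: MISS | VC []
  [3] addr=0x1e6 blk=60 s=4: L1-HIT | VC []
  [4] addr=0x10e blk=33 s=1: MISS | VC [41]
  [5] addr=0x1e4 blk=60 s=4: L1-HIT | VC [41]
  [6] addr=0x1e4 blk=60 s=4: L1-HIT | VC [41]
  [7] addr=0xe1 blk=28 s=4: MISS | VC [41, 60]
  [8] addr=0x14d blk=41 s=1: VC-HIT | VC [33, 60]
  [9] addr=0xe4 blk=28 s=4: L1-HIT | VC [33, 60]
  [10] addr=0x1ff blk=63 s=7: MISS | VC [33, 60]
  [11] addr=0x10e blk=33 s=1: VC-HIT | VC [41, 60]
  [12] addr=0x1b4 blk=54 s=6: MISS | VC [41, 60]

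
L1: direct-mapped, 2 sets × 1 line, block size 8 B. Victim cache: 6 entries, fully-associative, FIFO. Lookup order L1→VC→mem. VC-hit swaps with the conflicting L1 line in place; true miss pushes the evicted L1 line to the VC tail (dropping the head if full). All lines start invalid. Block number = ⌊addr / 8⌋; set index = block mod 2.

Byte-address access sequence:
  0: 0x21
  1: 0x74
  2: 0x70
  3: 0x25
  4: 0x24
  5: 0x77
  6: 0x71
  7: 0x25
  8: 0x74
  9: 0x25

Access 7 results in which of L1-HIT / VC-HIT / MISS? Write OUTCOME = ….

  [0] addr=0x21 blk=4 s=0: MISS | VC []
  [1] addr=0x74 blk=14 s=0: MISS | VC [4]
  [2] addr=0x70 blk=14 s=0: L1-HIT | VC [4]
  [3] addr=0x25 blk=4 s=0: VC-HIT | VC [14]
  [4] addr=0x24 blk=4 s=0: L1-HIT | VC [14]
  [5] addr=0x77 blk=14 s=0: VC-HIT | VC [4]
  [6] addr=0x71 blk=14 s=0: L1-HIT | VC [4]
  [7] addr=0x25 blk=4 s=0: VC-HIT | VC [14]
  [8] addr=0x74 blk=14 s=0: VC-HIT | VC [4]
  [9] addr=0x25 blk=4 s=0: VC-HIT | VC [14]

OUTCOME = VC-HIT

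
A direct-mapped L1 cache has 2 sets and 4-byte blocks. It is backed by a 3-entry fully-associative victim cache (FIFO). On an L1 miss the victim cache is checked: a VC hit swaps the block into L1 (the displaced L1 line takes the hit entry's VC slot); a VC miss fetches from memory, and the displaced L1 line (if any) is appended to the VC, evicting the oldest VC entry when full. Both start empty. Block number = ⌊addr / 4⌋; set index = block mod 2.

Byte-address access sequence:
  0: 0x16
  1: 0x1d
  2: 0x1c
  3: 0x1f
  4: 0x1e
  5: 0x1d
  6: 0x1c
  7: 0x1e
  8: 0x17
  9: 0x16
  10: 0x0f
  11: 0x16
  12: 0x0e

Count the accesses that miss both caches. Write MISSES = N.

MISSES = 3

0: 0x16 (blk 5, set 1) → MISS  vc=[]
1: 0x1d (blk 7, set 1) → MISS  vc=[5]
2: 0x1c (blk 7, set 1) → L1-HIT  vc=[5]
3: 0x1f (blk 7, set 1) → L1-HIT  vc=[5]
4: 0x1e (blk 7, set 1) → L1-HIT  vc=[5]
5: 0x1d (blk 7, set 1) → L1-HIT  vc=[5]
6: 0x1c (blk 7, set 1) → L1-HIT  vc=[5]
7: 0x1e (blk 7, set 1) → L1-HIT  vc=[5]
8: 0x17 (blk 5, set 1) → VC-HIT  vc=[7]
9: 0x16 (blk 5, set 1) → L1-HIT  vc=[7]
10: 0xf (blk 3, set 1) → MISS  vc=[7, 5]
11: 0x16 (blk 5, set 1) → VC-HIT  vc=[7, 3]
12: 0xe (blk 3, set 1) → VC-HIT  vc=[7, 5]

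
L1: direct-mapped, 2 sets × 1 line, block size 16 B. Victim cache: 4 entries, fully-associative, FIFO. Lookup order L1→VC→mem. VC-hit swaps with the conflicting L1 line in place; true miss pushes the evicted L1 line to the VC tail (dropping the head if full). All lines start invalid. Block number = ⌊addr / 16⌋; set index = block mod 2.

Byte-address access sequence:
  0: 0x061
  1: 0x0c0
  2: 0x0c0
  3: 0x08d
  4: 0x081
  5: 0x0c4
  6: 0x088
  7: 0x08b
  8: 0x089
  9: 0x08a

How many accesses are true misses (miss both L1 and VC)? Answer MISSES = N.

MISSES = 3

0: 0x61 (blk 6, set 0) → MISS  vc=[]
1: 0xc0 (blk 12, set 0) → MISS  vc=[6]
2: 0xc0 (blk 12, set 0) → L1-HIT  vc=[6]
3: 0x8d (blk 8, set 0) → MISS  vc=[6, 12]
4: 0x81 (blk 8, set 0) → L1-HIT  vc=[6, 12]
5: 0xc4 (blk 12, set 0) → VC-HIT  vc=[6, 8]
6: 0x88 (blk 8, set 0) → VC-HIT  vc=[6, 12]
7: 0x8b (blk 8, set 0) → L1-HIT  vc=[6, 12]
8: 0x89 (blk 8, set 0) → L1-HIT  vc=[6, 12]
9: 0x8a (blk 8, set 0) → L1-HIT  vc=[6, 12]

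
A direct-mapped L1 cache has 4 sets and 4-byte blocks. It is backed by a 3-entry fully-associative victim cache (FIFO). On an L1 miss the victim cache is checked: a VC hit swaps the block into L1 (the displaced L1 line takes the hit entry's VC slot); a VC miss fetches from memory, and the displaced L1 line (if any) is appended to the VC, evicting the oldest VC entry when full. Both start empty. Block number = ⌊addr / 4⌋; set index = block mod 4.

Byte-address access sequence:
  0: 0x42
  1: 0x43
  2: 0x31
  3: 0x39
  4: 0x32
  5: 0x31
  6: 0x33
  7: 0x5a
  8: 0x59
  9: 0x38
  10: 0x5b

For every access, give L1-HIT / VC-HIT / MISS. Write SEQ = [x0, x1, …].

0: 0x42 (blk 16, set 0) → MISS  vc=[]
1: 0x43 (blk 16, set 0) → L1-HIT  vc=[]
2: 0x31 (blk 12, set 0) → MISS  vc=[16]
3: 0x39 (blk 14, set 2) → MISS  vc=[16]
4: 0x32 (blk 12, set 0) → L1-HIT  vc=[16]
5: 0x31 (blk 12, set 0) → L1-HIT  vc=[16]
6: 0x33 (blk 12, set 0) → L1-HIT  vc=[16]
7: 0x5a (blk 22, set 2) → MISS  vc=[16, 14]
8: 0x59 (blk 22, set 2) → L1-HIT  vc=[16, 14]
9: 0x38 (blk 14, set 2) → VC-HIT  vc=[16, 22]
10: 0x5b (blk 22, set 2) → VC-HIT  vc=[16, 14]

SEQ = [MISS, L1-HIT, MISS, MISS, L1-HIT, L1-HIT, L1-HIT, MISS, L1-HIT, VC-HIT, VC-HIT]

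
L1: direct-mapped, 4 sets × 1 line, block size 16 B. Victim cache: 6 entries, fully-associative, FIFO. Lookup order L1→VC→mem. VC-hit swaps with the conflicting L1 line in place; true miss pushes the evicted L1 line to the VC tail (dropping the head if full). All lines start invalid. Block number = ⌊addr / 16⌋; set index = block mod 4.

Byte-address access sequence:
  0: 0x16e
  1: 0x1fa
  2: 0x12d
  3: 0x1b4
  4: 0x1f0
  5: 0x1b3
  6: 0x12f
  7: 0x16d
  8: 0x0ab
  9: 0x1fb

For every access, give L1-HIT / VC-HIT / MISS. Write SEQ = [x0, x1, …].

SEQ = [MISS, MISS, MISS, MISS, VC-HIT, VC-HIT, L1-HIT, VC-HIT, MISS, VC-HIT]

0: 0x16e (blk 22, set 2) → MISS  vc=[]
1: 0x1fa (blk 31, set 3) → MISS  vc=[]
2: 0x12d (blk 18, set 2) → MISS  vc=[22]
3: 0x1b4 (blk 27, set 3) → MISS  vc=[22, 31]
4: 0x1f0 (blk 31, set 3) → VC-HIT  vc=[22, 27]
5: 0x1b3 (blk 27, set 3) → VC-HIT  vc=[22, 31]
6: 0x12f (blk 18, set 2) → L1-HIT  vc=[22, 31]
7: 0x16d (blk 22, set 2) → VC-HIT  vc=[18, 31]
8: 0xab (blk 10, set 2) → MISS  vc=[18, 31, 22]
9: 0x1fb (blk 31, set 3) → VC-HIT  vc=[18, 27, 22]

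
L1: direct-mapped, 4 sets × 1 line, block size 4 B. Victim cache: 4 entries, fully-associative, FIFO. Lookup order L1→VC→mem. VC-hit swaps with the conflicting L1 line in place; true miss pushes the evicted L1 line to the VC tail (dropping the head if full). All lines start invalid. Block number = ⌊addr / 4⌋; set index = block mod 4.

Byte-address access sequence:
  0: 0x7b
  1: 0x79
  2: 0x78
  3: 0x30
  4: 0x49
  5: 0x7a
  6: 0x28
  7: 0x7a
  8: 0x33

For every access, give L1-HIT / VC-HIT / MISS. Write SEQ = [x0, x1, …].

#0 0x7b→b30/s2 MISS; vc=[]
#1 0x79→b30/s2 L1-HIT; vc=[]
#2 0x78→b30/s2 L1-HIT; vc=[]
#3 0x30→b12/s0 MISS; vc=[]
#4 0x49→b18/s2 MISS; vc=[30]
#5 0x7a→b30/s2 VC-HIT; vc=[18]
#6 0x28→b10/s2 MISS; vc=[18,30]
#7 0x7a→b30/s2 VC-HIT; vc=[18,10]
#8 0x33→b12/s0 L1-HIT; vc=[18,10]

SEQ = [MISS, L1-HIT, L1-HIT, MISS, MISS, VC-HIT, MISS, VC-HIT, L1-HIT]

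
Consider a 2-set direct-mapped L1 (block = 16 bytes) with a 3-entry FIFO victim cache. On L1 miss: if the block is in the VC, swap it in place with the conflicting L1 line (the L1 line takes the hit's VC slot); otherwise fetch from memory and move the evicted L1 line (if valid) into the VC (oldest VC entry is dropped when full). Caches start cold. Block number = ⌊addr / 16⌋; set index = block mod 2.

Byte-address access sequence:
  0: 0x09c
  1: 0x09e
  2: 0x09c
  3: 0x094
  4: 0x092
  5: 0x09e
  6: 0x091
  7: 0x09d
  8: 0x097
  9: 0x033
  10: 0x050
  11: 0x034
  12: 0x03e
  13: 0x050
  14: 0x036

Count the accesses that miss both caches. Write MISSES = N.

#0 0x9c→b9/s1 MISS; vc=[]
#1 0x9e→b9/s1 L1-HIT; vc=[]
#2 0x9c→b9/s1 L1-HIT; vc=[]
#3 0x94→b9/s1 L1-HIT; vc=[]
#4 0x92→b9/s1 L1-HIT; vc=[]
#5 0x9e→b9/s1 L1-HIT; vc=[]
#6 0x91→b9/s1 L1-HIT; vc=[]
#7 0x9d→b9/s1 L1-HIT; vc=[]
#8 0x97→b9/s1 L1-HIT; vc=[]
#9 0x33→b3/s1 MISS; vc=[9]
#10 0x50→b5/s1 MISS; vc=[9,3]
#11 0x34→b3/s1 VC-HIT; vc=[9,5]
#12 0x3e→b3/s1 L1-HIT; vc=[9,5]
#13 0x50→b5/s1 VC-HIT; vc=[9,3]
#14 0x36→b3/s1 VC-HIT; vc=[9,5]

MISSES = 3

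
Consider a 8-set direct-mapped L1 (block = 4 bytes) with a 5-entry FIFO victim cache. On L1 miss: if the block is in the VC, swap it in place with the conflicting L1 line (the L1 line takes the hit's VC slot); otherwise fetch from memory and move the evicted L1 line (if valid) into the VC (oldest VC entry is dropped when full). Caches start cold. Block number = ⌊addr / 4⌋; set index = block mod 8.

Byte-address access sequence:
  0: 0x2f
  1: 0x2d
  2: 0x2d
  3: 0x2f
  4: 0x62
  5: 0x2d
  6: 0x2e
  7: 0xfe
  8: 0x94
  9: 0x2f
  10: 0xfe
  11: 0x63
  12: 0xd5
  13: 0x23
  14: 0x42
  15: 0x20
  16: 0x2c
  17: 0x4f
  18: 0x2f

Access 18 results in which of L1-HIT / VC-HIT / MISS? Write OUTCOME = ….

0: 0x2f (blk 11, set 3) → MISS  vc=[]
1: 0x2d (blk 11, set 3) → L1-HIT  vc=[]
2: 0x2d (blk 11, set 3) → L1-HIT  vc=[]
3: 0x2f (blk 11, set 3) → L1-HIT  vc=[]
4: 0x62 (blk 24, set 0) → MISS  vc=[]
5: 0x2d (blk 11, set 3) → L1-HIT  vc=[]
6: 0x2e (blk 11, set 3) → L1-HIT  vc=[]
7: 0xfe (blk 63, set 7) → MISS  vc=[]
8: 0x94 (blk 37, set 5) → MISS  vc=[]
9: 0x2f (blk 11, set 3) → L1-HIT  vc=[]
10: 0xfe (blk 63, set 7) → L1-HIT  vc=[]
11: 0x63 (blk 24, set 0) → L1-HIT  vc=[]
12: 0xd5 (blk 53, set 5) → MISS  vc=[37]
13: 0x23 (blk 8, set 0) → MISS  vc=[37, 24]
14: 0x42 (blk 16, set 0) → MISS  vc=[37, 24, 8]
15: 0x20 (blk 8, set 0) → VC-HIT  vc=[37, 24, 16]
16: 0x2c (blk 11, set 3) → L1-HIT  vc=[37, 24, 16]
17: 0x4f (blk 19, set 3) → MISS  vc=[37, 24, 16, 11]
18: 0x2f (blk 11, set 3) → VC-HIT  vc=[37, 24, 16, 19]

OUTCOME = VC-HIT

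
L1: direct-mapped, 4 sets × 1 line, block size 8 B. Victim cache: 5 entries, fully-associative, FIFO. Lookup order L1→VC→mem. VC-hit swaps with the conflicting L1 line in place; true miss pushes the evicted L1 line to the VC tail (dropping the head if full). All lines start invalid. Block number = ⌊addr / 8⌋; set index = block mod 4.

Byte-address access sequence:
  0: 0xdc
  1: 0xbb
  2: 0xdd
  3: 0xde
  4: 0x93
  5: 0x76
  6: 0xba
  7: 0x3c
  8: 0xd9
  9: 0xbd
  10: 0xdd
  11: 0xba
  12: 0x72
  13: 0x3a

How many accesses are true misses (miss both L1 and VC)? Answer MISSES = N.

MISSES = 5

  [0] addr=0xdc blk=27 s=3: MISS | VC []
  [1] addr=0xbb blk=23 s=3: MISS | VC [27]
  [2] addr=0xdd blk=27 s=3: VC-HIT | VC [23]
  [3] addr=0xde blk=27 s=3: L1-HIT | VC [23]
  [4] addr=0x93 blk=18 s=2: MISS | VC [23]
  [5] addr=0x76 blk=14 s=2: MISS | VC [23, 18]
  [6] addr=0xba blk=23 s=3: VC-HIT | VC [27, 18]
  [7] addr=0x3c blk=7 s=3: MISS | VC [27, 18, 23]
  [8] addr=0xd9 blk=27 s=3: VC-HIT | VC [7, 18, 23]
  [9] addr=0xbd blk=23 s=3: VC-HIT | VC [7, 18, 27]
  [10] addr=0xdd blk=27 s=3: VC-HIT | VC [7, 18, 23]
  [11] addr=0xba blk=23 s=3: VC-HIT | VC [7, 18, 27]
  [12] addr=0x72 blk=14 s=2: L1-HIT | VC [7, 18, 27]
  [13] addr=0x3a blk=7 s=3: VC-HIT | VC [23, 18, 27]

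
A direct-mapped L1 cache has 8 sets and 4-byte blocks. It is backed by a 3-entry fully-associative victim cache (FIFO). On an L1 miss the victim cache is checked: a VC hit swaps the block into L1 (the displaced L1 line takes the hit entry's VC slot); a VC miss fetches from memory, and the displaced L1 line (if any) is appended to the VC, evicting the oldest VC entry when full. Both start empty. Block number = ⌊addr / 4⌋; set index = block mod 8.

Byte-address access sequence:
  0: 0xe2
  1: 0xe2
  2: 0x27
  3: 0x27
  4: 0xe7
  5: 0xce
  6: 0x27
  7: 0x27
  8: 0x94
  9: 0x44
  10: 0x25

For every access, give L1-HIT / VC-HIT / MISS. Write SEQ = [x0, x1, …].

0: 0xe2 (blk 56, set 0) → MISS  vc=[]
1: 0xe2 (blk 56, set 0) → L1-HIT  vc=[]
2: 0x27 (blk 9, set 1) → MISS  vc=[]
3: 0x27 (blk 9, set 1) → L1-HIT  vc=[]
4: 0xe7 (blk 57, set 1) → MISS  vc=[9]
5: 0xce (blk 51, set 3) → MISS  vc=[9]
6: 0x27 (blk 9, set 1) → VC-HIT  vc=[57]
7: 0x27 (blk 9, set 1) → L1-HIT  vc=[57]
8: 0x94 (blk 37, set 5) → MISS  vc=[57]
9: 0x44 (blk 17, set 1) → MISS  vc=[57, 9]
10: 0x25 (blk 9, set 1) → VC-HIT  vc=[57, 17]

SEQ = [MISS, L1-HIT, MISS, L1-HIT, MISS, MISS, VC-HIT, L1-HIT, MISS, MISS, VC-HIT]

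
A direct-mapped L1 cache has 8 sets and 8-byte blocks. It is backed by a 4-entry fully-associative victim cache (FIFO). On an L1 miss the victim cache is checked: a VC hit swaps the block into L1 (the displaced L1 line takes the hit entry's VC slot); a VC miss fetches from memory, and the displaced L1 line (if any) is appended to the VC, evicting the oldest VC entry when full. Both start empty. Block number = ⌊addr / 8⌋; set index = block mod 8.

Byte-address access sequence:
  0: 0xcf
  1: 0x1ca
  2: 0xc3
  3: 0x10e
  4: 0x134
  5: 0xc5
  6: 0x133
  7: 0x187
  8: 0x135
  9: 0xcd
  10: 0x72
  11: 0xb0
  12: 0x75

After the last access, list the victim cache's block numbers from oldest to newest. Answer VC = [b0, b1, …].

  [0] addr=0xcf blk=25 s=1: MISS | VC []
  [1] addr=0x1ca blk=57 s=1: MISS | VC [25]
  [2] addr=0xc3 blk=24 s=0: MISS | VC [25]
  [3] addr=0x10e blk=33 s=1: MISS | VC [25, 57]
  [4] addr=0x134 blk=38 s=6: MISS | VC [25, 57]
  [5] addr=0xc5 blk=24 s=0: L1-HIT | VC [25, 57]
  [6] addr=0x133 blk=38 s=6: L1-HIT | VC [25, 57]
  [7] addr=0x187 blk=48 s=0: MISS | VC [25, 57, 24]
  [8] addr=0x135 blk=38 s=6: L1-HIT | VC [25, 57, 24]
  [9] addr=0xcd blk=25 s=1: VC-HIT | VC [33, 57, 24]
  [10] addr=0x72 blk=14 s=6: MISS | VC [33, 57, 24, 38]
  [11] addr=0xb0 blk=22 s=6: MISS | VC [57, 24, 38, 14]
  [12] addr=0x75 blk=14 s=6: VC-HIT | VC [57, 24, 38, 22]

VC = [57, 24, 38, 22]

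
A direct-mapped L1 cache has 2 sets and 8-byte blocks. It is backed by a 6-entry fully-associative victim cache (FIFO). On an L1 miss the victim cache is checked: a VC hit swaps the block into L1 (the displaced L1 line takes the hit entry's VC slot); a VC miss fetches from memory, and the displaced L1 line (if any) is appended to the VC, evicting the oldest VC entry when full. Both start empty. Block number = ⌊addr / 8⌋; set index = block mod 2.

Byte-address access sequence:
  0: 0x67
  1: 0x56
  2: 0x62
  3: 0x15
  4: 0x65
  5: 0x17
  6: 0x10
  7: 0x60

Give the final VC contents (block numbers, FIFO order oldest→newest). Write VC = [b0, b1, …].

VC = [10, 2]

#0 0x67→b12/s0 MISS; vc=[]
#1 0x56→b10/s0 MISS; vc=[12]
#2 0x62→b12/s0 VC-HIT; vc=[10]
#3 0x15→b2/s0 MISS; vc=[10,12]
#4 0x65→b12/s0 VC-HIT; vc=[10,2]
#5 0x17→b2/s0 VC-HIT; vc=[10,12]
#6 0x10→b2/s0 L1-HIT; vc=[10,12]
#7 0x60→b12/s0 VC-HIT; vc=[10,2]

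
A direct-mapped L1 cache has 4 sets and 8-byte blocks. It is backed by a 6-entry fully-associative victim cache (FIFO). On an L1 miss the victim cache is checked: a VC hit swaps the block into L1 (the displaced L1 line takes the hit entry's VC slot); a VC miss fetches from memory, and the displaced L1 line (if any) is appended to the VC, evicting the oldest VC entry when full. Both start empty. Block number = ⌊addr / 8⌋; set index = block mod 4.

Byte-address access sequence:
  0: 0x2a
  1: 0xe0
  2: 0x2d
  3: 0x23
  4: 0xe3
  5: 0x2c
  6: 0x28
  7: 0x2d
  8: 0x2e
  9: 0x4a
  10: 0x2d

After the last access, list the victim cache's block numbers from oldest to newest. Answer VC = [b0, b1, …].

VC = [4, 9]

#0 0x2a→b5/s1 MISS; vc=[]
#1 0xe0→b28/s0 MISS; vc=[]
#2 0x2d→b5/s1 L1-HIT; vc=[]
#3 0x23→b4/s0 MISS; vc=[28]
#4 0xe3→b28/s0 VC-HIT; vc=[4]
#5 0x2c→b5/s1 L1-HIT; vc=[4]
#6 0x28→b5/s1 L1-HIT; vc=[4]
#7 0x2d→b5/s1 L1-HIT; vc=[4]
#8 0x2e→b5/s1 L1-HIT; vc=[4]
#9 0x4a→b9/s1 MISS; vc=[4,5]
#10 0x2d→b5/s1 VC-HIT; vc=[4,9]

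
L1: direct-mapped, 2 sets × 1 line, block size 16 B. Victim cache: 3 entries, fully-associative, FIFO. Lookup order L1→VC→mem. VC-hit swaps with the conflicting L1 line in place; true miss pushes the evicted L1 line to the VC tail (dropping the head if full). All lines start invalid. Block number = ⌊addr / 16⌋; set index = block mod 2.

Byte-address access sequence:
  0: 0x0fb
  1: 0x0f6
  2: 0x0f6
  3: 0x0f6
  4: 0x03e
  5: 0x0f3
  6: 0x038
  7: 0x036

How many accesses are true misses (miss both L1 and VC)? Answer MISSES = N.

MISSES = 2

0: 0xfb (blk 15, set 1) → MISS  vc=[]
1: 0xf6 (blk 15, set 1) → L1-HIT  vc=[]
2: 0xf6 (blk 15, set 1) → L1-HIT  vc=[]
3: 0xf6 (blk 15, set 1) → L1-HIT  vc=[]
4: 0x3e (blk 3, set 1) → MISS  vc=[15]
5: 0xf3 (blk 15, set 1) → VC-HIT  vc=[3]
6: 0x38 (blk 3, set 1) → VC-HIT  vc=[15]
7: 0x36 (blk 3, set 1) → L1-HIT  vc=[15]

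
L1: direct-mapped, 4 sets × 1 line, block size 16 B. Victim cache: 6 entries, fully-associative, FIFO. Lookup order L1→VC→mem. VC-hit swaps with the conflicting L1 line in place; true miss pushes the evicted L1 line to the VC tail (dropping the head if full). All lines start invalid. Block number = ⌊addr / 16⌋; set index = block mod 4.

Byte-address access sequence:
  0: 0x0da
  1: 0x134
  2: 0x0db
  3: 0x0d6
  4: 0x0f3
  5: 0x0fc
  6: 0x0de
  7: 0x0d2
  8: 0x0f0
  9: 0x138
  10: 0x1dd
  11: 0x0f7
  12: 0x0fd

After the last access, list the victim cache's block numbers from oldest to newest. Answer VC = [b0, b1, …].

VC = [19, 13]

0: 0xda (blk 13, set 1) → MISS  vc=[]
1: 0x134 (blk 19, set 3) → MISS  vc=[]
2: 0xdb (blk 13, set 1) → L1-HIT  vc=[]
3: 0xd6 (blk 13, set 1) → L1-HIT  vc=[]
4: 0xf3 (blk 15, set 3) → MISS  vc=[19]
5: 0xfc (blk 15, set 3) → L1-HIT  vc=[19]
6: 0xde (blk 13, set 1) → L1-HIT  vc=[19]
7: 0xd2 (blk 13, set 1) → L1-HIT  vc=[19]
8: 0xf0 (blk 15, set 3) → L1-HIT  vc=[19]
9: 0x138 (blk 19, set 3) → VC-HIT  vc=[15]
10: 0x1dd (blk 29, set 1) → MISS  vc=[15, 13]
11: 0xf7 (blk 15, set 3) → VC-HIT  vc=[19, 13]
12: 0xfd (blk 15, set 3) → L1-HIT  vc=[19, 13]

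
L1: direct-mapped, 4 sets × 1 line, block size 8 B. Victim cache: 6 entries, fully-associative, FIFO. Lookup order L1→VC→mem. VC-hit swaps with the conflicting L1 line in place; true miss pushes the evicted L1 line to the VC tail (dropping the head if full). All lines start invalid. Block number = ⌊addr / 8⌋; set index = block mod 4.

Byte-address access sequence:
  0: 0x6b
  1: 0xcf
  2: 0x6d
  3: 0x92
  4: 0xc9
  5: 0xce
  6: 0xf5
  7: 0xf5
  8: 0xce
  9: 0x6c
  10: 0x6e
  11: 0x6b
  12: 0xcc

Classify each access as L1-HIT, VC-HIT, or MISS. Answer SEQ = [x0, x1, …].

SEQ = [MISS, MISS, VC-HIT, MISS, VC-HIT, L1-HIT, MISS, L1-HIT, L1-HIT, VC-HIT, L1-HIT, L1-HIT, VC-HIT]

0: 0x6b (blk 13, set 1) → MISS  vc=[]
1: 0xcf (blk 25, set 1) → MISS  vc=[13]
2: 0x6d (blk 13, set 1) → VC-HIT  vc=[25]
3: 0x92 (blk 18, set 2) → MISS  vc=[25]
4: 0xc9 (blk 25, set 1) → VC-HIT  vc=[13]
5: 0xce (blk 25, set 1) → L1-HIT  vc=[13]
6: 0xf5 (blk 30, set 2) → MISS  vc=[13, 18]
7: 0xf5 (blk 30, set 2) → L1-HIT  vc=[13, 18]
8: 0xce (blk 25, set 1) → L1-HIT  vc=[13, 18]
9: 0x6c (blk 13, set 1) → VC-HIT  vc=[25, 18]
10: 0x6e (blk 13, set 1) → L1-HIT  vc=[25, 18]
11: 0x6b (blk 13, set 1) → L1-HIT  vc=[25, 18]
12: 0xcc (blk 25, set 1) → VC-HIT  vc=[13, 18]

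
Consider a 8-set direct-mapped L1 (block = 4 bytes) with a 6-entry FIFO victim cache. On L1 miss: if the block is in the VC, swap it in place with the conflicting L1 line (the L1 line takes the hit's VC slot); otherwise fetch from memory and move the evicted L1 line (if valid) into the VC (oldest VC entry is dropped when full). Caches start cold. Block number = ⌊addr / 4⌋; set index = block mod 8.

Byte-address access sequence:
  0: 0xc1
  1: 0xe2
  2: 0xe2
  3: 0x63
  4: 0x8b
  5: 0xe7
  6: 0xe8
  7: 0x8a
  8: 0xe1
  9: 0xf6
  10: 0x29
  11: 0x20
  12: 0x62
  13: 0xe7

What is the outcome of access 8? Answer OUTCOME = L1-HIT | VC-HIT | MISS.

  [0] addr=0xc1 blk=48 s=0: MISS | VC []
  [1] addr=0xe2 blk=56 s=0: MISS | VC [48]
  [2] addr=0xe2 blk=56 s=0: L1-HIT | VC [48]
  [3] addr=0x63 blk=24 s=0: MISS | VC [48, 56]
  [4] addr=0x8b blk=34 s=2: MISS | VC [48, 56]
  [5] addr=0xe7 blk=57 s=1: MISS | VC [48, 56]
  [6] addr=0xe8 blk=58 s=2: MISS | VC [48, 56, 34]
  [7] addr=0x8a blk=34 s=2: VC-HIT | VC [48, 56, 58]
  [8] addr=0xe1 blk=56 s=0: VC-HIT | VC [48, 24, 58]
  [9] addr=0xf6 blk=61 s=5: MISS | VC [48, 24, 58]
  [10] addr=0x29 blk=10 s=2: MISS | VC [48, 24, 58, 34]
  [11] addr=0x20 blk=8 s=0: MISS | VC [48, 24, 58, 34, 56]
  [12] addr=0x62 blk=24 s=0: VC-HIT | VC [48, 8, 58, 34, 56]
  [13] addr=0xe7 blk=57 s=1: L1-HIT | VC [48, 8, 58, 34, 56]

OUTCOME = VC-HIT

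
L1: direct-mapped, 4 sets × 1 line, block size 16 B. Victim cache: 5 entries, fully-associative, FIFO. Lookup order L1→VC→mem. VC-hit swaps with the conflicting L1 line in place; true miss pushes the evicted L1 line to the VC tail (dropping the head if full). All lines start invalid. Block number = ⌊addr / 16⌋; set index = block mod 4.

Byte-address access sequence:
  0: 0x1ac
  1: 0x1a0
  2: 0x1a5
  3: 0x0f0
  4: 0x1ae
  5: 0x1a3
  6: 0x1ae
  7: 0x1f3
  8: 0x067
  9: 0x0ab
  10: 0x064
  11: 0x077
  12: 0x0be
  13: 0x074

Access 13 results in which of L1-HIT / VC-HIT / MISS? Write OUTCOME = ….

OUTCOME = VC-HIT

#0 0x1ac→b26/s2 MISS; vc=[]
#1 0x1a0→b26/s2 L1-HIT; vc=[]
#2 0x1a5→b26/s2 L1-HIT; vc=[]
#3 0xf0→b15/s3 MISS; vc=[]
#4 0x1ae→b26/s2 L1-HIT; vc=[]
#5 0x1a3→b26/s2 L1-HIT; vc=[]
#6 0x1ae→b26/s2 L1-HIT; vc=[]
#7 0x1f3→b31/s3 MISS; vc=[15]
#8 0x67→b6/s2 MISS; vc=[15,26]
#9 0xab→b10/s2 MISS; vc=[15,26,6]
#10 0x64→b6/s2 VC-HIT; vc=[15,26,10]
#11 0x77→b7/s3 MISS; vc=[15,26,10,31]
#12 0xbe→b11/s3 MISS; vc=[15,26,10,31,7]
#13 0x74→b7/s3 VC-HIT; vc=[15,26,10,31,11]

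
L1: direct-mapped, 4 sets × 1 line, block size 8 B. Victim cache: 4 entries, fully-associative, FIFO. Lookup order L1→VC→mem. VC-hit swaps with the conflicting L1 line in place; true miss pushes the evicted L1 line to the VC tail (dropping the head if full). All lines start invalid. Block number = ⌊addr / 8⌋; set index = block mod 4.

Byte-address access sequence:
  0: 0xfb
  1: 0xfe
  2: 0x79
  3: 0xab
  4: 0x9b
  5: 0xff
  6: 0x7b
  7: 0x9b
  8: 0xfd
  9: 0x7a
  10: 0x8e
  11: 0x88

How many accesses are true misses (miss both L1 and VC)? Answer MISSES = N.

#0 0xfb→b31/s3 MISS; vc=[]
#1 0xfe→b31/s3 L1-HIT; vc=[]
#2 0x79→b15/s3 MISS; vc=[31]
#3 0xab→b21/s1 MISS; vc=[31]
#4 0x9b→b19/s3 MISS; vc=[31,15]
#5 0xff→b31/s3 VC-HIT; vc=[19,15]
#6 0x7b→b15/s3 VC-HIT; vc=[19,31]
#7 0x9b→b19/s3 VC-HIT; vc=[15,31]
#8 0xfd→b31/s3 VC-HIT; vc=[15,19]
#9 0x7a→b15/s3 VC-HIT; vc=[31,19]
#10 0x8e→b17/s1 MISS; vc=[31,19,21]
#11 0x88→b17/s1 L1-HIT; vc=[31,19,21]

MISSES = 5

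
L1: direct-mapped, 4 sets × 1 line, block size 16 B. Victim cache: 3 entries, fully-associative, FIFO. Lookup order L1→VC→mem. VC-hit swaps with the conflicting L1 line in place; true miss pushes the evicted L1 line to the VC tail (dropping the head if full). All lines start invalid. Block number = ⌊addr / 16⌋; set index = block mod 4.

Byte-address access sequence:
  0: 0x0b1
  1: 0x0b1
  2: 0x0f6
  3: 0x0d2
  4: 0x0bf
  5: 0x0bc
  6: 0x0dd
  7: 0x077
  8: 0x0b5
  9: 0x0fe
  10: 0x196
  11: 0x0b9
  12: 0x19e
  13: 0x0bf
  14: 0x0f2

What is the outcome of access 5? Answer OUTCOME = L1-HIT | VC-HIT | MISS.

0: 0xb1 (blk 11, set 3) → MISS  vc=[]
1: 0xb1 (blk 11, set 3) → L1-HIT  vc=[]
2: 0xf6 (blk 15, set 3) → MISS  vc=[11]
3: 0xd2 (blk 13, set 1) → MISS  vc=[11]
4: 0xbf (blk 11, set 3) → VC-HIT  vc=[15]
5: 0xbc (blk 11, set 3) → L1-HIT  vc=[15]
6: 0xdd (blk 13, set 1) → L1-HIT  vc=[15]
7: 0x77 (blk 7, set 3) → MISS  vc=[15, 11]
8: 0xb5 (blk 11, set 3) → VC-HIT  vc=[15, 7]
9: 0xfe (blk 15, set 3) → VC-HIT  vc=[11, 7]
10: 0x196 (blk 25, set 1) → MISS  vc=[11, 7, 13]
11: 0xb9 (blk 11, set 3) → VC-HIT  vc=[15, 7, 13]
12: 0x19e (blk 25, set 1) → L1-HIT  vc=[15, 7, 13]
13: 0xbf (blk 11, set 3) → L1-HIT  vc=[15, 7, 13]
14: 0xf2 (blk 15, set 3) → VC-HIT  vc=[11, 7, 13]

OUTCOME = L1-HIT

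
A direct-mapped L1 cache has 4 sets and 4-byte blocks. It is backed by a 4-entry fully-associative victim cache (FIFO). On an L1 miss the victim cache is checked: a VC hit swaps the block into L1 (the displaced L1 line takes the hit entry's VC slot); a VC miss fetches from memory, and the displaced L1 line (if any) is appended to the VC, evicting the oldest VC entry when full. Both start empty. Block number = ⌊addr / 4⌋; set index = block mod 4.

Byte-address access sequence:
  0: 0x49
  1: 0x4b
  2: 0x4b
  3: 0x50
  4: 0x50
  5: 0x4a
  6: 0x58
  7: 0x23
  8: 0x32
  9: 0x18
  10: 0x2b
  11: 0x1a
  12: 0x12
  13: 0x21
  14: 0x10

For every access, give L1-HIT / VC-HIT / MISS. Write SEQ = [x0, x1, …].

SEQ = [MISS, L1-HIT, L1-HIT, MISS, L1-HIT, L1-HIT, MISS, MISS, MISS, MISS, MISS, VC-HIT, MISS, VC-HIT, VC-HIT]

  [0] addr=0x49 blk=18 s=2: MISS | VC []
  [1] addr=0x4b blk=18 s=2: L1-HIT | VC []
  [2] addr=0x4b blk=18 s=2: L1-HIT | VC []
  [3] addr=0x50 blk=20 s=0: MISS | VC []
  [4] addr=0x50 blk=20 s=0: L1-HIT | VC []
  [5] addr=0x4a blk=18 s=2: L1-HIT | VC []
  [6] addr=0x58 blk=22 s=2: MISS | VC [18]
  [7] addr=0x23 blk=8 s=0: MISS | VC [18, 20]
  [8] addr=0x32 blk=12 s=0: MISS | VC [18, 20, 8]
  [9] addr=0x18 blk=6 s=2: MISS | VC [18, 20, 8, 22]
  [10] addr=0x2b blk=10 s=2: MISS | VC [20, 8, 22, 6]
  [11] addr=0x1a blk=6 s=2: VC-HIT | VC [20, 8, 22, 10]
  [12] addr=0x12 blk=4 s=0: MISS | VC [8, 22, 10, 12]
  [13] addr=0x21 blk=8 s=0: VC-HIT | VC [4, 22, 10, 12]
  [14] addr=0x10 blk=4 s=0: VC-HIT | VC [8, 22, 10, 12]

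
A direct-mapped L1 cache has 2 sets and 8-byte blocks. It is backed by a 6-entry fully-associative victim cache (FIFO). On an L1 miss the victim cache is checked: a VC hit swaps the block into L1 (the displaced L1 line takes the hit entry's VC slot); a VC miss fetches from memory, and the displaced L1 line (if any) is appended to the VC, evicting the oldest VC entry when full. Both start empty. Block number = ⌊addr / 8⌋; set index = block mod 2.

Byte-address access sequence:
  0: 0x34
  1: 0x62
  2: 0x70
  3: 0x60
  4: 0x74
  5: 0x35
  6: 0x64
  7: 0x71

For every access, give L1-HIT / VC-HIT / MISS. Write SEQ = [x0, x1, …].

#0 0x34→b6/s0 MISS; vc=[]
#1 0x62→b12/s0 MISS; vc=[6]
#2 0x70→b14/s0 MISS; vc=[6,12]
#3 0x60→b12/s0 VC-HIT; vc=[6,14]
#4 0x74→b14/s0 VC-HIT; vc=[6,12]
#5 0x35→b6/s0 VC-HIT; vc=[14,12]
#6 0x64→b12/s0 VC-HIT; vc=[14,6]
#7 0x71→b14/s0 VC-HIT; vc=[12,6]

SEQ = [MISS, MISS, MISS, VC-HIT, VC-HIT, VC-HIT, VC-HIT, VC-HIT]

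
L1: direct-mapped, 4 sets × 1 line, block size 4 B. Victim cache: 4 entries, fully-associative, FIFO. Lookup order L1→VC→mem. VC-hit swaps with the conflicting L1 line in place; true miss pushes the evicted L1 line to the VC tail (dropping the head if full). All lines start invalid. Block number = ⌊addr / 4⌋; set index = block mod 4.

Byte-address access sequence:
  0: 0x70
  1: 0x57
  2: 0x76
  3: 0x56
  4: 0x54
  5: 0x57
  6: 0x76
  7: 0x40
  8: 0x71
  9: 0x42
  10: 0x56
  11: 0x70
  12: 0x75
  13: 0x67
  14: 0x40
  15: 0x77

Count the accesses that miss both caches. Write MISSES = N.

  [0] addr=0x70 blk=28 s=0: MISS | VC []
  [1] addr=0x57 blk=21 s=1: MISS | VC []
  [2] addr=0x76 blk=29 s=1: MISS | VC [21]
  [3] addr=0x56 blk=21 s=1: VC-HIT | VC [29]
  [4] addr=0x54 blk=21 s=1: L1-HIT | VC [29]
  [5] addr=0x57 blk=21 s=1: L1-HIT | VC [29]
  [6] addr=0x76 blk=29 s=1: VC-HIT | VC [21]
  [7] addr=0x40 blk=16 s=0: MISS | VC [21, 28]
  [8] addr=0x71 blk=28 s=0: VC-HIT | VC [21, 16]
  [9] addr=0x42 blk=16 s=0: VC-HIT | VC [21, 28]
  [10] addr=0x56 blk=21 s=1: VC-HIT | VC [29, 28]
  [11] addr=0x70 blk=28 s=0: VC-HIT | VC [29, 16]
  [12] addr=0x75 blk=29 s=1: VC-HIT | VC [21, 16]
  [13] addr=0x67 blk=25 s=1: MISS | VC [21, 16, 29]
  [14] addr=0x40 blk=16 s=0: VC-HIT | VC [21, 28, 29]
  [15] addr=0x77 blk=29 s=1: VC-HIT | VC [21, 28, 25]

MISSES = 5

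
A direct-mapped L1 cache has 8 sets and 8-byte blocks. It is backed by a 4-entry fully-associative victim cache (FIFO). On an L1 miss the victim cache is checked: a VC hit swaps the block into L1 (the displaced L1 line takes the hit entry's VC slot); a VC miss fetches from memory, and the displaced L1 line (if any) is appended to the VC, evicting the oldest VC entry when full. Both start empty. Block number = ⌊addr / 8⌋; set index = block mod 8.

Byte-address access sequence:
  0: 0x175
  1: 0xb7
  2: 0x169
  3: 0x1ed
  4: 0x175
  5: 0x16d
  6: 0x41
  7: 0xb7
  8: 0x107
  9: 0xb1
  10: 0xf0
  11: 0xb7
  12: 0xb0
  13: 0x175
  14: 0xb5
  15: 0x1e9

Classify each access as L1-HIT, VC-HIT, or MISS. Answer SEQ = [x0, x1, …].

SEQ = [MISS, MISS, MISS, MISS, VC-HIT, VC-HIT, MISS, VC-HIT, MISS, L1-HIT, MISS, VC-HIT, L1-HIT, VC-HIT, VC-HIT, VC-HIT]

#0 0x175→b46/s6 MISS; vc=[]
#1 0xb7→b22/s6 MISS; vc=[46]
#2 0x169→b45/s5 MISS; vc=[46]
#3 0x1ed→b61/s5 MISS; vc=[46,45]
#4 0x175→b46/s6 VC-HIT; vc=[22,45]
#5 0x16d→b45/s5 VC-HIT; vc=[22,61]
#6 0x41→b8/s0 MISS; vc=[22,61]
#7 0xb7→b22/s6 VC-HIT; vc=[46,61]
#8 0x107→b32/s0 MISS; vc=[46,61,8]
#9 0xb1→b22/s6 L1-HIT; vc=[46,61,8]
#10 0xf0→b30/s6 MISS; vc=[46,61,8,22]
#11 0xb7→b22/s6 VC-HIT; vc=[46,61,8,30]
#12 0xb0→b22/s6 L1-HIT; vc=[46,61,8,30]
#13 0x175→b46/s6 VC-HIT; vc=[22,61,8,30]
#14 0xb5→b22/s6 VC-HIT; vc=[46,61,8,30]
#15 0x1e9→b61/s5 VC-HIT; vc=[46,45,8,30]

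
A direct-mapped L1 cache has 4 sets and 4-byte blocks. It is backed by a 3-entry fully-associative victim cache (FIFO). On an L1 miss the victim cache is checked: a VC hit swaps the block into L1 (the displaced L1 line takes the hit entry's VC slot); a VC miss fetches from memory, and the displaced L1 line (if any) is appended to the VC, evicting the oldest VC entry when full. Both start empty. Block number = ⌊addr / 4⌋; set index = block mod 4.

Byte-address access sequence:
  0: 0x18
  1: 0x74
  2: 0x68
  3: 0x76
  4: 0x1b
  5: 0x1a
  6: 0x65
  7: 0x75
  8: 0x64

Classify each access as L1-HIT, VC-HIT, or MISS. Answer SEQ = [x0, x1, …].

  [0] addr=0x18 blk=6 s=2: MISS | VC []
  [1] addr=0x74 blk=29 s=1: MISS | VC []
  [2] addr=0x68 blk=26 s=2: MISS | VC [6]
  [3] addr=0x76 blk=29 s=1: L1-HIT | VC [6]
  [4] addr=0x1b blk=6 s=2: VC-HIT | VC [26]
  [5] addr=0x1a blk=6 s=2: L1-HIT | VC [26]
  [6] addr=0x65 blk=25 s=1: MISS | VC [26, 29]
  [7] addr=0x75 blk=29 s=1: VC-HIT | VC [26, 25]
  [8] addr=0x64 blk=25 s=1: VC-HIT | VC [26, 29]

SEQ = [MISS, MISS, MISS, L1-HIT, VC-HIT, L1-HIT, MISS, VC-HIT, VC-HIT]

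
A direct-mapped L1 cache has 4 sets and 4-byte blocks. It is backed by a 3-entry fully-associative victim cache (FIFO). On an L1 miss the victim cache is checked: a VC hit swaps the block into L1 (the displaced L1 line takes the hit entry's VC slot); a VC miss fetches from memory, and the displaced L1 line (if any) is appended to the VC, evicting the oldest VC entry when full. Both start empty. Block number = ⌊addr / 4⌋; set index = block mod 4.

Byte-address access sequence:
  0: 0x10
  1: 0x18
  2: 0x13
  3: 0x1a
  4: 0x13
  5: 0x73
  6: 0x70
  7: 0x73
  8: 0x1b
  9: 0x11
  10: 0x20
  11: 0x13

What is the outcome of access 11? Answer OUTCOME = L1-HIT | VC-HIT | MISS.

OUTCOME = VC-HIT

  [0] addr=0x10 blk=4 s=0: MISS | VC []
  [1] addr=0x18 blk=6 s=2: MISS | VC []
  [2] addr=0x13 blk=4 s=0: L1-HIT | VC []
  [3] addr=0x1a blk=6 s=2: L1-HIT | VC []
  [4] addr=0x13 blk=4 s=0: L1-HIT | VC []
  [5] addr=0x73 blk=28 s=0: MISS | VC [4]
  [6] addr=0x70 blk=28 s=0: L1-HIT | VC [4]
  [7] addr=0x73 blk=28 s=0: L1-HIT | VC [4]
  [8] addr=0x1b blk=6 s=2: L1-HIT | VC [4]
  [9] addr=0x11 blk=4 s=0: VC-HIT | VC [28]
  [10] addr=0x20 blk=8 s=0: MISS | VC [28, 4]
  [11] addr=0x13 blk=4 s=0: VC-HIT | VC [28, 8]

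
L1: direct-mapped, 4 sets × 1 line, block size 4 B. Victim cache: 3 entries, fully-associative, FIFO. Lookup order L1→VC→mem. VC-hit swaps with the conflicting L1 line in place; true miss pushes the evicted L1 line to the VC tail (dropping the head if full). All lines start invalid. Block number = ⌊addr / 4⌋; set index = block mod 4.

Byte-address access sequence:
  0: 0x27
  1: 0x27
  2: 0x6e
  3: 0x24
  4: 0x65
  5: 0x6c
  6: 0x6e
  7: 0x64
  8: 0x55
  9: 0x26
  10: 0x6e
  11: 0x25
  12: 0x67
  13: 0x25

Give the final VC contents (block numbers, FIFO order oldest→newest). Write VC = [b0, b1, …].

VC = [21, 25]

#0 0x27→b9/s1 MISS; vc=[]
#1 0x27→b9/s1 L1-HIT; vc=[]
#2 0x6e→b27/s3 MISS; vc=[]
#3 0x24→b9/s1 L1-HIT; vc=[]
#4 0x65→b25/s1 MISS; vc=[9]
#5 0x6c→b27/s3 L1-HIT; vc=[9]
#6 0x6e→b27/s3 L1-HIT; vc=[9]
#7 0x64→b25/s1 L1-HIT; vc=[9]
#8 0x55→b21/s1 MISS; vc=[9,25]
#9 0x26→b9/s1 VC-HIT; vc=[21,25]
#10 0x6e→b27/s3 L1-HIT; vc=[21,25]
#11 0x25→b9/s1 L1-HIT; vc=[21,25]
#12 0x67→b25/s1 VC-HIT; vc=[21,9]
#13 0x25→b9/s1 VC-HIT; vc=[21,25]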